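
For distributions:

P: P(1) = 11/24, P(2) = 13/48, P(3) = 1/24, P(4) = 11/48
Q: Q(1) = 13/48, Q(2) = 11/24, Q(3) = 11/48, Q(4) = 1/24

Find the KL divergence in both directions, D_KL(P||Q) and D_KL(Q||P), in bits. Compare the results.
D_KL(P||Q) = 0.6035 bits, D_KL(Q||P) = 0.6035 bits. The two directions give exactly the same value for this pair.

D_KL(P||Q) = Σ P(x) log₂(P(x)/Q(x))

Computing term by term:
  P(1)·log₂(P(1)/Q(1)) = (11/24)·log₂((11/24)/(13/48)) = 0.34787
  P(2)·log₂(P(2)/Q(2)) = (13/48)·log₂((13/48)/(11/24)) = -0.20556
  P(3)·log₂(P(3)/Q(3)) = (1/24)·log₂((1/24)/(11/48)) = -0.10248
  P(4)·log₂(P(4)/Q(4)) = (11/48)·log₂((11/48)/(1/24)) = 0.56362

D_KL(P||Q) = 0.34787 - 0.20556 - 0.10248 + 0.56362 = 0.60345 ≈ 0.6035 bits

D_KL(Q||P) = Σ Q(x) log₂(Q(x)/P(x))

Computing term by term:
  Q(1)·log₂(Q(1)/P(1)) = (13/48)·log₂((13/48)/(11/24)) = -0.20556
  Q(2)·log₂(Q(2)/P(2)) = (11/24)·log₂((11/24)/(13/48)) = 0.34787
  Q(3)·log₂(Q(3)/P(3)) = (11/48)·log₂((11/48)/(1/24)) = 0.56362
  Q(4)·log₂(Q(4)/P(4)) = (1/24)·log₂((1/24)/(11/48)) = -0.10248

D_KL(Q||P) = -0.20556 + 0.34787 + 0.56362 - 0.10248 = 0.60345 ≈ 0.6035 bits

These ARE equal here. Q is P with outcomes relabeled (Q(1) = P(2), Q(2) = P(1), Q(3) = P(4), Q(4) = P(3)) by a relabeling that is its own inverse, so the two sums contain exactly the same terms in a different order. This is a special case — KL divergence is not symmetric in general: D_KL(P||Q) ≠ D_KL(Q||P) for most P, Q.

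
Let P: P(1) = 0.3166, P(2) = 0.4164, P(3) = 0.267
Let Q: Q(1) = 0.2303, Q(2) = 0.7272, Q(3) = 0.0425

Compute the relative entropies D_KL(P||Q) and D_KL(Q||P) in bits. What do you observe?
D_KL(P||Q) = 0.5183 bits, D_KL(Q||P) = 0.3665 bits. The two directions give different values (D_KL(P||Q) exceeds D_KL(Q||P) by 0.1518 bits): KL divergence is asymmetric.

D_KL(P||Q) = Σ P(x) log₂(P(x)/Q(x))

Computing term by term:
  P(1)·log₂(P(1)/Q(1)) = 0.3166·log₂(0.3166/0.2303) = 0.14537
  P(2)·log₂(P(2)/Q(2)) = 0.4164·log₂(0.4164/0.7272) = -0.33494
  P(3)·log₂(P(3)/Q(3)) = 0.267·log₂(0.267/0.0425) = 0.70790

D_KL(P||Q) = 0.14537 - 0.33494 + 0.70790 = 0.51833 ≈ 0.5183 bits

D_KL(Q||P) = Σ Q(x) log₂(Q(x)/P(x))

Computing term by term:
  Q(1)·log₂(Q(1)/P(1)) = 0.2303·log₂(0.2303/0.3166) = -0.10574
  Q(2)·log₂(Q(2)/P(2)) = 0.7272·log₂(0.7272/0.4164) = 0.58495
  Q(3)·log₂(Q(3)/P(3)) = 0.0425·log₂(0.0425/0.267) = -0.11268

D_KL(Q||P) = -0.10574 + 0.58495 - 0.11268 = 0.36653 ≈ 0.3665 bits

These are NOT equal (difference: 0.1518 bits). KL divergence is asymmetric: D_KL(P||Q) ≠ D_KL(Q||P) in general.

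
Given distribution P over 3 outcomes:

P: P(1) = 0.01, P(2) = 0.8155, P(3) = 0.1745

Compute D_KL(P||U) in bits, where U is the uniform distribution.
0.8391 bits

U(i) = 1/3 for all i

D_KL(P||U) = Σ P(x) log₂(P(x) / (1/3))
           = Σ P(x) log₂(P(x)) + log₂(3)
           = log₂(3) - H(P)

H(P) = -Σ P(x) log₂(P(x)):
  -P(1)·log₂(P(1)) = -(0.01)·log₂(0.01) = 0.06644
  -P(2)·log₂(P(2)) = -(0.8155)·log₂(0.8155) = 0.23996
  -P(3)·log₂(P(3)) = -(0.1745)·log₂(0.1745) = 0.43951
H(P) = 0.06644 + 0.23996 + 0.43951 = 0.74591 bits

log₂(3) = 1.58496 bits

D_KL(P||U) = 1.58496 - 0.74591 = 0.83905 ≈ 0.8391 bits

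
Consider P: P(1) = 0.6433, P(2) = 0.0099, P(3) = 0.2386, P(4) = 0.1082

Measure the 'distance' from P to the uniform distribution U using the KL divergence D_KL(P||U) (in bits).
0.6843 bits

U(i) = 1/4 for all i

D_KL(P||U) = Σ P(x) log₂(P(x) / (1/4))
           = Σ P(x) log₂(P(x)) + log₂(4)
           = log₂(4) - H(P)

H(P) = -Σ P(x) log₂(P(x)):
  -P(1)·log₂(P(1)) = -(0.6433)·log₂(0.6433) = 0.40942
  -P(2)·log₂(P(2)) = -(0.0099)·log₂(0.0099) = 0.06592
  -P(3)·log₂(P(3)) = -(0.2386)·log₂(0.2386) = 0.49327
  -P(4)·log₂(P(4)) = -(0.1082)·log₂(0.1082) = 0.34713
H(P) = 0.40942 + 0.06592 + 0.49327 + 0.34713 = 1.31574 bits

log₂(4) = 2.00000 bits

D_KL(P||U) = 2.00000 - 1.31574 = 0.68426 ≈ 0.6843 bits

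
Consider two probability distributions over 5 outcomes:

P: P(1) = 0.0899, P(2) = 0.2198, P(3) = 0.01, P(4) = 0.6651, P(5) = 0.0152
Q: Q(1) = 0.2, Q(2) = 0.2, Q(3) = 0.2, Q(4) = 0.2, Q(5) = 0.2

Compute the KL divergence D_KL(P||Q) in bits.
0.9795 bits

D_KL(P||Q) = Σ P(x) log₂(P(x)/Q(x))

Computing term by term:
  P(1)·log₂(P(1)/Q(1)) = 0.0899·log₂(0.0899/0.2) = -0.10371
  P(2)·log₂(P(2)/Q(2)) = 0.2198·log₂(0.2198/0.2) = 0.02993
  P(3)·log₂(P(3)/Q(3)) = 0.01·log₂(0.01/0.2) = -0.04322
  P(4)·log₂(P(4)/Q(4)) = 0.6651·log₂(0.6651/0.2) = 1.15300
  P(5)·log₂(P(5)/Q(5)) = 0.0152·log₂(0.0152/0.2) = -0.05651

D_KL(P||Q) = -0.10371 + 0.02993 - 0.04322 + 1.15300 - 0.05651 = 0.97949 ≈ 0.9795 bits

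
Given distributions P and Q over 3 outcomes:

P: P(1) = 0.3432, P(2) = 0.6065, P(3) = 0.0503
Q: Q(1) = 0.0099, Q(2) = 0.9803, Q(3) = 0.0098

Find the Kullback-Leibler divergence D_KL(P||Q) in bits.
1.4542 bits

D_KL(P||Q) = Σ P(x) log₂(P(x)/Q(x))

Computing term by term:
  P(1)·log₂(P(1)/Q(1)) = 0.3432·log₂(0.3432/0.0099) = 1.75563
  P(2)·log₂(P(2)/Q(2)) = 0.6065·log₂(0.6065/0.9803) = -0.42013
  P(3)·log₂(P(3)/Q(3)) = 0.0503·log₂(0.0503/0.0098) = 0.11869

D_KL(P||Q) = 1.75563 - 0.42013 + 0.11869 = 1.45419 ≈ 1.4542 bits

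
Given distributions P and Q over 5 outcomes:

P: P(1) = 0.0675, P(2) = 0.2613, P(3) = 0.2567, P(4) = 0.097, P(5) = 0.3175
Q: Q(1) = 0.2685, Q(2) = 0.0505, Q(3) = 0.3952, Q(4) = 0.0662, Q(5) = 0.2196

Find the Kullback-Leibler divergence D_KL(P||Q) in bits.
0.5477 bits

D_KL(P||Q) = Σ P(x) log₂(P(x)/Q(x))

Computing term by term:
  P(1)·log₂(P(1)/Q(1)) = 0.0675·log₂(0.0675/0.2685) = -0.13446
  P(2)·log₂(P(2)/Q(2)) = 0.2613·log₂(0.2613/0.0505) = 0.61963
  P(3)·log₂(P(3)/Q(3)) = 0.2567·log₂(0.2567/0.3952) = -0.15980
  P(4)·log₂(P(4)/Q(4)) = 0.097·log₂(0.097/0.0662) = 0.05346
  P(5)·log₂(P(5)/Q(5)) = 0.3175·log₂(0.3175/0.2196) = 0.16887

D_KL(P||Q) = -0.13446 + 0.61963 - 0.15980 + 0.05346 + 0.16887 = 0.54770 ≈ 0.5477 bits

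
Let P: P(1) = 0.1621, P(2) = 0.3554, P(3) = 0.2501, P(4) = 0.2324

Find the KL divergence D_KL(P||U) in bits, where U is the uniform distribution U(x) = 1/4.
0.0547 bits

U(i) = 1/4 for all i

D_KL(P||U) = Σ P(x) log₂(P(x) / (1/4))
           = Σ P(x) log₂(P(x)) + log₂(4)
           = log₂(4) - H(P)

H(P) = -Σ P(x) log₂(P(x)):
  -P(1)·log₂(P(1)) = -(0.1621)·log₂(0.1621) = 0.42552
  -P(2)·log₂(P(2)) = -(0.3554)·log₂(0.3554) = 0.53043
  -P(3)·log₂(P(3)) = -(0.2501)·log₂(0.2501) = 0.50006
  -P(4)·log₂(P(4)) = -(0.2324)·log₂(0.2324) = 0.48928
H(P) = 0.42552 + 0.53043 + 0.50006 + 0.48928 = 1.94529 bits

log₂(4) = 2.00000 bits

D_KL(P||U) = 2.00000 - 1.94529 = 0.05471 ≈ 0.0547 bits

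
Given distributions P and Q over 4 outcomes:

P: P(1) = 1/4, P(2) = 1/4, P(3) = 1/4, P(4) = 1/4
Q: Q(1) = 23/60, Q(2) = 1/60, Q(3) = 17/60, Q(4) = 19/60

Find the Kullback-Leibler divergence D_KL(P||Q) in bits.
0.6922 bits

D_KL(P||Q) = Σ P(x) log₂(P(x)/Q(x))

Computing term by term:
  P(1)·log₂(P(1)/Q(1)) = (1/4)·log₂((1/4)/(23/60)) = -0.15417
  P(2)·log₂(P(2)/Q(2)) = (1/4)·log₂((1/4)/(1/60)) = 0.97672
  P(3)·log₂(P(3)/Q(3)) = (1/4)·log₂((1/4)/(17/60)) = -0.04514
  P(4)·log₂(P(4)/Q(4)) = (1/4)·log₂((1/4)/(19/60)) = -0.08526

D_KL(P||Q) = -0.15417 + 0.97672 - 0.04514 - 0.08526 = 0.69215 ≈ 0.6922 bits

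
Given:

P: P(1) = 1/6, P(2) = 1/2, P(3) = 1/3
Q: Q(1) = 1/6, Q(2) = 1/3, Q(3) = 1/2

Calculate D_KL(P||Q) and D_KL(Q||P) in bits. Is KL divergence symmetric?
D_KL(P||Q) = 0.0975 bits, D_KL(Q||P) = 0.0975 bits. The two values coincide for this particular pair, but no — KL divergence is not symmetric in general.

D_KL(P||Q) = Σ P(x) log₂(P(x)/Q(x))

Computing term by term:
  P(1)·log₂(P(1)/Q(1)) = (1/6)·log₂((1/6)/(1/6)) = 0.00000
  P(2)·log₂(P(2)/Q(2)) = (1/2)·log₂((1/2)/(1/3)) = 0.29248
  P(3)·log₂(P(3)/Q(3)) = (1/3)·log₂((1/3)/(1/2)) = -0.19499

D_KL(P||Q) = 0.00000 + 0.29248 - 0.19499 = 0.09749 ≈ 0.0975 bits

D_KL(Q||P) = Σ Q(x) log₂(Q(x)/P(x))

Computing term by term:
  Q(1)·log₂(Q(1)/P(1)) = (1/6)·log₂((1/6)/(1/6)) = 0.00000
  Q(2)·log₂(Q(2)/P(2)) = (1/3)·log₂((1/3)/(1/2)) = -0.19499
  Q(3)·log₂(Q(3)/P(3)) = (1/2)·log₂((1/2)/(1/3)) = 0.29248

D_KL(Q||P) = 0.00000 - 0.19499 + 0.29248 = 0.09749 ≈ 0.0975 bits

These ARE equal here. Q is P with outcomes relabeled (Q(2) = P(3), Q(3) = P(2)) by a relabeling that is its own inverse, so the two sums contain exactly the same terms in a different order. This is a special case — KL divergence is not symmetric in general: D_KL(P||Q) ≠ D_KL(Q||P) for most P, Q.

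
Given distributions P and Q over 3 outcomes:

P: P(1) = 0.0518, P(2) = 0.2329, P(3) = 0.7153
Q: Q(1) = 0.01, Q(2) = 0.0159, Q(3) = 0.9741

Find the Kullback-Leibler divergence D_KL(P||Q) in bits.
0.7062 bits

D_KL(P||Q) = Σ P(x) log₂(P(x)/Q(x))

Computing term by term:
  P(1)·log₂(P(1)/Q(1)) = 0.0518·log₂(0.0518/0.01) = 0.12292
  P(2)·log₂(P(2)/Q(2)) = 0.2329·log₂(0.2329/0.0159) = 0.90193
  P(3)·log₂(P(3)/Q(3)) = 0.7153·log₂(0.7153/0.9741) = -0.31868

D_KL(P||Q) = 0.12292 + 0.90193 - 0.31868 = 0.70617 ≈ 0.7062 bits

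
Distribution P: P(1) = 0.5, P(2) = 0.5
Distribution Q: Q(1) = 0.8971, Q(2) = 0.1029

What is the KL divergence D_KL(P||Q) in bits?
0.7187 bits

D_KL(P||Q) = Σ P(x) log₂(P(x)/Q(x))

Computing term by term:
  P(1)·log₂(P(1)/Q(1)) = 0.5·log₂(0.5/0.8971) = -0.42167
  P(2)·log₂(P(2)/Q(2)) = 0.5·log₂(0.5/0.1029) = 1.14034

D_KL(P||Q) = -0.42167 + 1.14034 = 0.71867 ≈ 0.7187 bits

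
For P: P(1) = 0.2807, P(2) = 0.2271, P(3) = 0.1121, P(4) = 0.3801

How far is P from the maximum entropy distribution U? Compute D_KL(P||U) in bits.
0.1155 bits

U(i) = 1/4 for all i

D_KL(P||U) = Σ P(x) log₂(P(x) / (1/4))
           = Σ P(x) log₂(P(x)) + log₂(4)
           = log₂(4) - H(P)

H(P) = -Σ P(x) log₂(P(x)):
  -P(1)·log₂(P(1)) = -(0.2807)·log₂(0.2807) = 0.51449
  -P(2)·log₂(P(2)) = -(0.2271)·log₂(0.2271) = 0.48568
  -P(3)·log₂(P(3)) = -(0.1121)·log₂(0.1121) = 0.35392
  -P(4)·log₂(P(4)) = -(0.3801)·log₂(0.3801) = 0.53045
H(P) = 0.51449 + 0.48568 + 0.35392 + 0.53045 = 1.88454 bits

log₂(4) = 2.00000 bits

D_KL(P||U) = 2.00000 - 1.88454 = 0.11546 ≈ 0.1155 bits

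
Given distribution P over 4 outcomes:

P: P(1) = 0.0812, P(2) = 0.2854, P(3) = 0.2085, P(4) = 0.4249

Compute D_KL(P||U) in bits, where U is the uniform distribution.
0.1933 bits

U(i) = 1/4 for all i

D_KL(P||U) = Σ P(x) log₂(P(x) / (1/4))
           = Σ P(x) log₂(P(x)) + log₂(4)
           = log₂(4) - H(P)

H(P) = -Σ P(x) log₂(P(x)):
  -P(1)·log₂(P(1)) = -(0.0812)·log₂(0.0812) = 0.29414
  -P(2)·log₂(P(2)) = -(0.2854)·log₂(0.2854) = 0.51627
  -P(3)·log₂(P(3)) = -(0.2085)·log₂(0.2085) = 0.47160
  -P(4)·log₂(P(4)) = -(0.4249)·log₂(0.4249) = 0.52467
H(P) = 0.29414 + 0.51627 + 0.47160 + 0.52467 = 1.80668 bits

log₂(4) = 2.00000 bits

D_KL(P||U) = 2.00000 - 1.80668 = 0.19332 ≈ 0.1933 bits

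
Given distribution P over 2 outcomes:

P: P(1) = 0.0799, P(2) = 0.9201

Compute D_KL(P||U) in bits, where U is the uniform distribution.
0.5982 bits

U(i) = 1/2 for all i

D_KL(P||U) = Σ P(x) log₂(P(x) / (1/2))
           = Σ P(x) log₂(P(x)) + log₂(2)
           = log₂(2) - H(P)

H(P) = -Σ P(x) log₂(P(x)):
  -P(1)·log₂(P(1)) = -(0.0799)·log₂(0.0799) = 0.29129
  -P(2)·log₂(P(2)) = -(0.9201)·log₂(0.9201) = 0.11054
H(P) = 0.29129 + 0.11054 = 0.40183 bits

log₂(2) = 1.00000 bits

D_KL(P||U) = 1.00000 - 0.40183 = 0.59817 ≈ 0.5982 bits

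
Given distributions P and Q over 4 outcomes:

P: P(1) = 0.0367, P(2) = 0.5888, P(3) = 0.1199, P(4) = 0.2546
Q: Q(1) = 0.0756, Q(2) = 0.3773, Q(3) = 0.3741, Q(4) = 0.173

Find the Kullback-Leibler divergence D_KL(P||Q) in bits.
0.2849 bits

D_KL(P||Q) = Σ P(x) log₂(P(x)/Q(x))

Computing term by term:
  P(1)·log₂(P(1)/Q(1)) = 0.0367·log₂(0.0367/0.0756) = -0.03826
  P(2)·log₂(P(2)/Q(2)) = 0.5888·log₂(0.5888/0.3773) = 0.37805
  P(3)·log₂(P(3)/Q(3)) = 0.1199·log₂(0.1199/0.3741) = -0.19683
  P(4)·log₂(P(4)/Q(4)) = 0.2546·log₂(0.2546/0.173) = 0.14193

D_KL(P||Q) = -0.03826 + 0.37805 - 0.19683 + 0.14193 = 0.28489 ≈ 0.2849 bits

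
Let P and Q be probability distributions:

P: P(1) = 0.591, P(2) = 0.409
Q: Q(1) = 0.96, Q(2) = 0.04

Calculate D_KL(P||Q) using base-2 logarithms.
0.9582 bits

D_KL(P||Q) = Σ P(x) log₂(P(x)/Q(x))

Computing term by term:
  P(1)·log₂(P(1)/Q(1)) = 0.591·log₂(0.591/0.96) = -0.41363
  P(2)·log₂(P(2)/Q(2)) = 0.409·log₂(0.409/0.04) = 1.37180

D_KL(P||Q) = -0.41363 + 1.37180 = 0.95817 ≈ 0.9582 bits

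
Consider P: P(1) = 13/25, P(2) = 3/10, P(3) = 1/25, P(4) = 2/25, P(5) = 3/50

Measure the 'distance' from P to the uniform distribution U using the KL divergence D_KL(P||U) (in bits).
0.5895 bits

U(i) = 1/5 for all i

D_KL(P||U) = Σ P(x) log₂(P(x) / (1/5))
           = Σ P(x) log₂(P(x)) + log₂(5)
           = log₂(5) - H(P)

H(P) = -Σ P(x) log₂(P(x)):
  -P(1)·log₂(P(1)) = -(13/25)·log₂(13/25) = 0.49058
  -P(2)·log₂(P(2)) = -(3/10)·log₂(3/10) = 0.52109
  -P(3)·log₂(P(3)) = -(1/25)·log₂(1/25) = 0.18575
  -P(4)·log₂(P(4)) = -(2/25)·log₂(2/25) = 0.29151
  -P(5)·log₂(P(5)) = -(3/50)·log₂(3/50) = 0.24353
H(P) = 0.49058 + 0.52109 + 0.18575 + 0.29151 + 0.24353 = 1.73246 bits

log₂(5) = 2.32193 bits

D_KL(P||U) = 2.32193 - 1.73246 = 0.58947 ≈ 0.5895 bits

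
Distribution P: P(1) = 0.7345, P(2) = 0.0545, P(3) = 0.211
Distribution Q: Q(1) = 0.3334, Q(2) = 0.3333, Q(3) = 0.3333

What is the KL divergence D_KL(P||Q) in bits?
0.5554 bits

D_KL(P||Q) = Σ P(x) log₂(P(x)/Q(x))

Computing term by term:
  P(1)·log₂(P(1)/Q(1)) = 0.7345·log₂(0.7345/0.3334) = 0.83697
  P(2)·log₂(P(2)/Q(2)) = 0.0545·log₂(0.0545/0.3333) = -0.14238
  P(3)·log₂(P(3)/Q(3)) = 0.211·log₂(0.211/0.3333) = -0.13917

D_KL(P||Q) = 0.83697 - 0.14238 - 0.13917 = 0.55542 ≈ 0.5554 bits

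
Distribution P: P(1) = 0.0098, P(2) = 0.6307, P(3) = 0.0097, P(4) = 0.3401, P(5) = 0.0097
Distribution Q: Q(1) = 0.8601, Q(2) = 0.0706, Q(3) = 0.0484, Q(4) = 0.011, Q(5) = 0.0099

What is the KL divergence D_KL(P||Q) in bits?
3.5901 bits

D_KL(P||Q) = Σ P(x) log₂(P(x)/Q(x))

Computing term by term:
  P(1)·log₂(P(1)/Q(1)) = 0.0098·log₂(0.0098/0.8601) = -0.06326
  P(2)·log₂(P(2)/Q(2)) = 0.6307·log₂(0.6307/0.0706) = 1.99252
  P(3)·log₂(P(3)/Q(3)) = 0.0097·log₂(0.0097/0.0484) = -0.02249
  P(4)·log₂(P(4)/Q(4)) = 0.3401·log₂(0.3401/0.011) = 1.68363
  P(5)·log₂(P(5)/Q(5)) = 0.0097·log₂(0.0097/0.0099) = -0.00029

D_KL(P||Q) = -0.06326 + 1.99252 - 0.02249 + 1.68363 - 0.00029 = 3.59011 ≈ 3.5901 bits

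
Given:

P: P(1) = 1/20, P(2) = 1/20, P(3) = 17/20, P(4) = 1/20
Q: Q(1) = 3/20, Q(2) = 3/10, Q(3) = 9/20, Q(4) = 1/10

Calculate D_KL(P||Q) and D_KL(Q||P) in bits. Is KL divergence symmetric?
D_KL(P||Q) = 0.5214 bits, D_KL(Q||P) = 0.7003 bits. No, KL divergence is not symmetric.

D_KL(P||Q) = Σ P(x) log₂(P(x)/Q(x))

Computing term by term:
  P(1)·log₂(P(1)/Q(1)) = (1/20)·log₂((1/20)/(3/20)) = -0.07925
  P(2)·log₂(P(2)/Q(2)) = (1/20)·log₂((1/20)/(3/10)) = -0.12925
  P(3)·log₂(P(3)/Q(3)) = (17/20)·log₂((17/20)/(9/20)) = 0.77991
  P(4)·log₂(P(4)/Q(4)) = (1/20)·log₂((1/20)/(1/10)) = -0.05000

D_KL(P||Q) = -0.07925 - 0.12925 + 0.77991 - 0.05000 = 0.52141 ≈ 0.5214 bits

D_KL(Q||P) = Σ Q(x) log₂(Q(x)/P(x))

Computing term by term:
  Q(1)·log₂(Q(1)/P(1)) = (3/20)·log₂((3/20)/(1/20)) = 0.23774
  Q(2)·log₂(Q(2)/P(2)) = (3/10)·log₂((3/10)/(1/20)) = 0.77549
  Q(3)·log₂(Q(3)/P(3)) = (9/20)·log₂((9/20)/(17/20)) = -0.41289
  Q(4)·log₂(Q(4)/P(4)) = (1/10)·log₂((1/10)/(1/20)) = 0.10000

D_KL(Q||P) = 0.23774 + 0.77549 - 0.41289 + 0.10000 = 0.70034 ≈ 0.7003 bits

These are NOT equal (difference: 0.1789 bits). KL divergence is asymmetric: D_KL(P||Q) ≠ D_KL(Q||P) in general.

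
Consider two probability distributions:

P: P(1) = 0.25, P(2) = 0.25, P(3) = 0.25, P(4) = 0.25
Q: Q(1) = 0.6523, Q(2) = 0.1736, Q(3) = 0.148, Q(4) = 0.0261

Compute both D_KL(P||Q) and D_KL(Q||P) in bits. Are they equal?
D_KL(P||Q) = 0.7897 bits, D_KL(Q||P) = 0.6142 bits. No, they are not equal.

D_KL(P||Q) = Σ P(x) log₂(P(x)/Q(x))

Computing term by term:
  P(1)·log₂(P(1)/Q(1)) = 0.25·log₂(0.25/0.6523) = -0.34590
  P(2)·log₂(P(2)/Q(2)) = 0.25·log₂(0.25/0.1736) = 0.13154
  P(3)·log₂(P(3)/Q(3)) = 0.25·log₂(0.25/0.148) = 0.18908
  P(4)·log₂(P(4)/Q(4)) = 0.25·log₂(0.25/0.0261) = 0.81495

D_KL(P||Q) = -0.34590 + 0.13154 + 0.18908 + 0.81495 = 0.78967 ≈ 0.7897 bits

D_KL(Q||P) = Σ Q(x) log₂(Q(x)/P(x))

Computing term by term:
  Q(1)·log₂(Q(1)/P(1)) = 0.6523·log₂(0.6523/0.25) = 0.90253
  Q(2)·log₂(Q(2)/P(2)) = 0.1736·log₂(0.1736/0.25) = -0.09134
  Q(3)·log₂(Q(3)/P(3)) = 0.148·log₂(0.148/0.25) = -0.11194
  Q(4)·log₂(Q(4)/P(4)) = 0.0261·log₂(0.0261/0.25) = -0.08508

D_KL(Q||P) = 0.90253 - 0.09134 - 0.11194 - 0.08508 = 0.61417 ≈ 0.6142 bits

These are NOT equal (difference: 0.1755 bits). KL divergence is asymmetric: D_KL(P||Q) ≠ D_KL(Q||P) in general.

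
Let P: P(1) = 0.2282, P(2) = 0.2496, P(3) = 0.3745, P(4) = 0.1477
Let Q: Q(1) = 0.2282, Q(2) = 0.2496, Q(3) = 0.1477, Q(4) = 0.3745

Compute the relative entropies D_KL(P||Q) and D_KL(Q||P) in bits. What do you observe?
D_KL(P||Q) = 0.3044 bits, D_KL(Q||P) = 0.3044 bits. The two directions give the same value here, because Q is a self-inverse relabeling of P; in general KL divergence is asymmetric.

D_KL(P||Q) = Σ P(x) log₂(P(x)/Q(x))

Computing term by term:
  P(1)·log₂(P(1)/Q(1)) = 0.2282·log₂(0.2282/0.2282) = 0.00000
  P(2)·log₂(P(2)/Q(2)) = 0.2496·log₂(0.2496/0.2496) = 0.00000
  P(3)·log₂(P(3)/Q(3)) = 0.3745·log₂(0.3745/0.1477) = 0.50269
  P(4)·log₂(P(4)/Q(4)) = 0.1477·log₂(0.1477/0.3745) = -0.19826

D_KL(P||Q) = 0.00000 + 0.00000 + 0.50269 - 0.19826 = 0.30443 ≈ 0.3044 bits

D_KL(Q||P) = Σ Q(x) log₂(Q(x)/P(x))

Computing term by term:
  Q(1)·log₂(Q(1)/P(1)) = 0.2282·log₂(0.2282/0.2282) = 0.00000
  Q(2)·log₂(Q(2)/P(2)) = 0.2496·log₂(0.2496/0.2496) = 0.00000
  Q(3)·log₂(Q(3)/P(3)) = 0.1477·log₂(0.1477/0.3745) = -0.19826
  Q(4)·log₂(Q(4)/P(4)) = 0.3745·log₂(0.3745/0.1477) = 0.50269

D_KL(Q||P) = 0.00000 + 0.00000 - 0.19826 + 0.50269 = 0.30443 ≈ 0.3044 bits

These ARE equal here. Q is P with outcomes relabeled (Q(3) = P(4), Q(4) = P(3)) by a relabeling that is its own inverse, so the two sums contain exactly the same terms in a different order. This is a special case — KL divergence is not symmetric in general: D_KL(P||Q) ≠ D_KL(Q||P) for most P, Q.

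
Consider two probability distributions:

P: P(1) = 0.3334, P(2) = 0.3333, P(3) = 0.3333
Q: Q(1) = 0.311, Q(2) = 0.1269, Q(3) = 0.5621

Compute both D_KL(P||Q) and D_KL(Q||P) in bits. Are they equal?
D_KL(P||Q) = 0.2465 bits, D_KL(Q||P) = 0.2158 bits. No, they are not equal.

D_KL(P||Q) = Σ P(x) log₂(P(x)/Q(x))

Computing term by term:
  P(1)·log₂(P(1)/Q(1)) = 0.3334·log₂(0.3334/0.311) = 0.03345
  P(2)·log₂(P(2)/Q(2)) = 0.3333·log₂(0.3333/0.1269) = 0.46433
  P(3)·log₂(P(3)/Q(3)) = 0.3333·log₂(0.3333/0.5621) = -0.25131

D_KL(P||Q) = 0.03345 + 0.46433 - 0.25131 = 0.24647 ≈ 0.2465 bits

D_KL(Q||P) = Σ Q(x) log₂(Q(x)/P(x))

Computing term by term:
  Q(1)·log₂(Q(1)/P(1)) = 0.311·log₂(0.311/0.3334) = -0.03121
  Q(2)·log₂(Q(2)/P(2)) = 0.1269·log₂(0.1269/0.3333) = -0.17679
  Q(3)·log₂(Q(3)/P(3)) = 0.5621·log₂(0.5621/0.3333) = 0.42383

D_KL(Q||P) = -0.03121 - 0.17679 + 0.42383 = 0.21583 ≈ 0.2158 bits

These are NOT equal (difference: 0.0307 bits). KL divergence is asymmetric: D_KL(P||Q) ≠ D_KL(Q||P) in general.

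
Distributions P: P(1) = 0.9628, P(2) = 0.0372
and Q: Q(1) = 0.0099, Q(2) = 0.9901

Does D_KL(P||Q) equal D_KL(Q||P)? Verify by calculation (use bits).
D_KL(P||Q) = 6.1819 bits, D_KL(Q||P) = 4.6220 bits. No — D_KL(P||Q) ≠ D_KL(Q||P) for this pair.

D_KL(P||Q) = Σ P(x) log₂(P(x)/Q(x))

Computing term by term:
  P(1)·log₂(P(1)/Q(1)) = 0.9628·log₂(0.9628/0.0099) = 6.35801
  P(2)·log₂(P(2)/Q(2)) = 0.0372·log₂(0.0372/0.9901) = -0.17611

D_KL(P||Q) = 6.35801 - 0.17611 = 6.18190 ≈ 6.1819 bits

D_KL(Q||P) = Σ Q(x) log₂(Q(x)/P(x))

Computing term by term:
  Q(1)·log₂(Q(1)/P(1)) = 0.0099·log₂(0.0099/0.9628) = -0.06538
  Q(2)·log₂(Q(2)/P(2)) = 0.9901·log₂(0.9901/0.0372) = 4.68733

D_KL(Q||P) = -0.06538 + 4.68733 = 4.62195 ≈ 4.6220 bits

These are NOT equal (difference: 1.5599 bits). KL divergence is asymmetric: D_KL(P||Q) ≠ D_KL(Q||P) in general.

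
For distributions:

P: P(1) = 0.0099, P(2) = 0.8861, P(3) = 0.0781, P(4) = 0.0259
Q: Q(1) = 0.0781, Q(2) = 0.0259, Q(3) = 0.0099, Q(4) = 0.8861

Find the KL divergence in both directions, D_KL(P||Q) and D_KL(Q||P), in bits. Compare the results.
D_KL(P||Q) = 4.5872 bits, D_KL(Q||P) = 4.5872 bits. The two directions give exactly the same value for this pair.

D_KL(P||Q) = Σ P(x) log₂(P(x)/Q(x))

Computing term by term:
  P(1)·log₂(P(1)/Q(1)) = 0.0099·log₂(0.0099/0.0781) = -0.02950
  P(2)·log₂(P(2)/Q(2)) = 0.8861·log₂(0.8861/0.0259) = 4.51596
  P(3)·log₂(P(3)/Q(3)) = 0.0781·log₂(0.0781/0.0099) = 0.23272
  P(4)·log₂(P(4)/Q(4)) = 0.0259·log₂(0.0259/0.8861) = -0.13200

D_KL(P||Q) = -0.02950 + 4.51596 + 0.23272 - 0.13200 = 4.58718 ≈ 4.5872 bits

D_KL(Q||P) = Σ Q(x) log₂(Q(x)/P(x))

Computing term by term:
  Q(1)·log₂(Q(1)/P(1)) = 0.0781·log₂(0.0781/0.0099) = 0.23272
  Q(2)·log₂(Q(2)/P(2)) = 0.0259·log₂(0.0259/0.8861) = -0.13200
  Q(3)·log₂(Q(3)/P(3)) = 0.0099·log₂(0.0099/0.0781) = -0.02950
  Q(4)·log₂(Q(4)/P(4)) = 0.8861·log₂(0.8861/0.0259) = 4.51596

D_KL(Q||P) = 0.23272 - 0.13200 - 0.02950 + 4.51596 = 4.58718 ≈ 4.5872 bits

These ARE equal here. Q is P with outcomes relabeled (Q(1) = P(3), Q(2) = P(4), Q(3) = P(1), Q(4) = P(2)) by a relabeling that is its own inverse, so the two sums contain exactly the same terms in a different order. This is a special case — KL divergence is not symmetric in general: D_KL(P||Q) ≠ D_KL(Q||P) for most P, Q.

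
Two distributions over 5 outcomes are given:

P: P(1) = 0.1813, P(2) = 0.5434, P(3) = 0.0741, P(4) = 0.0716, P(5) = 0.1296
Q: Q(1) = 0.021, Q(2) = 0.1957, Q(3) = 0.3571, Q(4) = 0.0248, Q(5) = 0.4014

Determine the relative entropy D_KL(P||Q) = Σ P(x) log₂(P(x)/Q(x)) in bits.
1.0945 bits

D_KL(P||Q) = Σ P(x) log₂(P(x)/Q(x))

Computing term by term:
  P(1)·log₂(P(1)/Q(1)) = 0.1813·log₂(0.1813/0.021) = 0.56383
  P(2)·log₂(P(2)/Q(2)) = 0.5434·log₂(0.5434/0.1957) = 0.80063
  P(3)·log₂(P(3)/Q(3)) = 0.0741·log₂(0.0741/0.3571) = -0.16812
  P(4)·log₂(P(4)/Q(4)) = 0.0716·log₂(0.0716/0.0248) = 0.10952
  P(5)·log₂(P(5)/Q(5)) = 0.1296·log₂(0.1296/0.4014) = -0.21137

D_KL(P||Q) = 0.56383 + 0.80063 - 0.16812 + 0.10952 - 0.21137 = 1.09449 ≈ 1.0945 bits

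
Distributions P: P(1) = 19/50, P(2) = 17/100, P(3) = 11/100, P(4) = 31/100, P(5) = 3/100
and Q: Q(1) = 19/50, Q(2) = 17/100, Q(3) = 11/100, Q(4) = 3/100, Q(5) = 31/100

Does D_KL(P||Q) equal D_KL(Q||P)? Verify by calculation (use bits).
D_KL(P||Q) = 0.9434 bits, D_KL(Q||P) = 0.9434 bits. Yes — for this pair D_KL(P||Q) = D_KL(Q||P).

D_KL(P||Q) = Σ P(x) log₂(P(x)/Q(x))

Computing term by term:
  P(1)·log₂(P(1)/Q(1)) = (19/50)·log₂((19/50)/(19/50)) = 0.00000
  P(2)·log₂(P(2)/Q(2)) = (17/100)·log₂((17/100)/(17/100)) = 0.00000
  P(3)·log₂(P(3)/Q(3)) = (11/100)·log₂((11/100)/(11/100)) = 0.00000
  P(4)·log₂(P(4)/Q(4)) = (31/100)·log₂((31/100)/(3/100)) = 1.04446
  P(5)·log₂(P(5)/Q(5)) = (3/100)·log₂((3/100)/(31/100)) = -0.10108

D_KL(P||Q) = 0.00000 + 0.00000 + 0.00000 + 1.04446 - 0.10108 = 0.94338 ≈ 0.9434 bits

D_KL(Q||P) = Σ Q(x) log₂(Q(x)/P(x))

Computing term by term:
  Q(1)·log₂(Q(1)/P(1)) = (19/50)·log₂((19/50)/(19/50)) = 0.00000
  Q(2)·log₂(Q(2)/P(2)) = (17/100)·log₂((17/100)/(17/100)) = 0.00000
  Q(3)·log₂(Q(3)/P(3)) = (11/100)·log₂((11/100)/(11/100)) = 0.00000
  Q(4)·log₂(Q(4)/P(4)) = (3/100)·log₂((3/100)/(31/100)) = -0.10108
  Q(5)·log₂(Q(5)/P(5)) = (31/100)·log₂((31/100)/(3/100)) = 1.04446

D_KL(Q||P) = 0.00000 + 0.00000 + 0.00000 - 0.10108 + 1.04446 = 0.94338 ≈ 0.9434 bits

These ARE equal here. Q is P with outcomes relabeled (Q(4) = P(5), Q(5) = P(4)) by a relabeling that is its own inverse, so the two sums contain exactly the same terms in a different order. This is a special case — KL divergence is not symmetric in general: D_KL(P||Q) ≠ D_KL(Q||P) for most P, Q.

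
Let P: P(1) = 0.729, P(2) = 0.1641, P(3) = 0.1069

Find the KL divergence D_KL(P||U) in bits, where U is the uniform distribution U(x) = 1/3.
0.4798 bits

U(i) = 1/3 for all i

D_KL(P||U) = Σ P(x) log₂(P(x) / (1/3))
           = Σ P(x) log₂(P(x)) + log₂(3)
           = log₂(3) - H(P)

H(P) = -Σ P(x) log₂(P(x)):
  -P(1)·log₂(P(1)) = -(0.729)·log₂(0.729) = 0.33243
  -P(2)·log₂(P(2)) = -(0.1641)·log₂(0.1641) = 0.42787
  -P(3)·log₂(P(3)) = -(0.1069)·log₂(0.1069) = 0.34482
H(P) = 0.33243 + 0.42787 + 0.34482 = 1.10512 bits

log₂(3) = 1.58496 bits

D_KL(P||U) = 1.58496 - 1.10512 = 0.47984 ≈ 0.4798 bits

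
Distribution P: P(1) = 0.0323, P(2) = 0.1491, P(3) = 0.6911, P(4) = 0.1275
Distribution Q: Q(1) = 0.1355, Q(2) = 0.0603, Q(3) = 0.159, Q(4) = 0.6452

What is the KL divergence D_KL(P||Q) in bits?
1.2947 bits

D_KL(P||Q) = Σ P(x) log₂(P(x)/Q(x))

Computing term by term:
  P(1)·log₂(P(1)/Q(1)) = 0.0323·log₂(0.0323/0.1355) = -0.06682
  P(2)·log₂(P(2)/Q(2)) = 0.1491·log₂(0.1491/0.0603) = 0.19473
  P(3)·log₂(P(3)/Q(3)) = 0.6911·log₂(0.6911/0.159) = 1.46504
  P(4)·log₂(P(4)/Q(4)) = 0.1275·log₂(0.1275/0.6452) = -0.29825

D_KL(P||Q) = -0.06682 + 0.19473 + 1.46504 - 0.29825 = 1.29470 ≈ 1.2947 bits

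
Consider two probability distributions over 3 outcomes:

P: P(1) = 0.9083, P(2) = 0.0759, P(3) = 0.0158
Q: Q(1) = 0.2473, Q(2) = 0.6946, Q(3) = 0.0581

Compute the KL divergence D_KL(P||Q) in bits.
1.4327 bits

D_KL(P||Q) = Σ P(x) log₂(P(x)/Q(x))

Computing term by term:
  P(1)·log₂(P(1)/Q(1)) = 0.9083·log₂(0.9083/0.2473) = 1.70479
  P(2)·log₂(P(2)/Q(2)) = 0.0759·log₂(0.0759/0.6946) = -0.24243
  P(3)·log₂(P(3)/Q(3)) = 0.0158·log₂(0.0158/0.0581) = -0.02968

D_KL(P||Q) = 1.70479 - 0.24243 - 0.02968 = 1.43268 ≈ 1.4327 bits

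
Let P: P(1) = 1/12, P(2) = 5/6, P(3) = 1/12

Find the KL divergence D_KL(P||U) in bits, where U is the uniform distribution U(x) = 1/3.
0.7683 bits

U(i) = 1/3 for all i

D_KL(P||U) = Σ P(x) log₂(P(x) / (1/3))
           = Σ P(x) log₂(P(x)) + log₂(3)
           = log₂(3) - H(P)

H(P) = -Σ P(x) log₂(P(x)):
  -P(1)·log₂(P(1)) = -(1/12)·log₂(1/12) = 0.29875
  -P(2)·log₂(P(2)) = -(5/6)·log₂(5/6) = 0.21920
  -P(3)·log₂(P(3)) = -(1/12)·log₂(1/12) = 0.29875
H(P) = 0.29875 + 0.21920 + 0.29875 = 0.81670 bits

log₂(3) = 1.58496 bits

D_KL(P||U) = 1.58496 - 0.81670 = 0.76826 ≈ 0.7683 bits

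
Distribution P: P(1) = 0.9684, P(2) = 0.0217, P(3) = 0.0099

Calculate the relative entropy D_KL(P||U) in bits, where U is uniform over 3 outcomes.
1.3543 bits

U(i) = 1/3 for all i

D_KL(P||U) = Σ P(x) log₂(P(x) / (1/3))
           = Σ P(x) log₂(P(x)) + log₂(3)
           = log₂(3) - H(P)

H(P) = -Σ P(x) log₂(P(x)):
  -P(1)·log₂(P(1)) = -(0.9684)·log₂(0.9684) = 0.04486
  -P(2)·log₂(P(2)) = -(0.0217)·log₂(0.0217) = 0.11992
  -P(3)·log₂(P(3)) = -(0.0099)·log₂(0.0099) = 0.06592
H(P) = 0.04486 + 0.11992 + 0.06592 = 0.23070 bits

log₂(3) = 1.58496 bits

D_KL(P||U) = 1.58496 - 0.23070 = 1.35426 ≈ 1.3543 bits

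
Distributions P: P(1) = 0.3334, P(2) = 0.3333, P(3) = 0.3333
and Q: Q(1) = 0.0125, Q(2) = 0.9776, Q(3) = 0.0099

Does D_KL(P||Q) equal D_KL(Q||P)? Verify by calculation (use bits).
D_KL(P||Q) = 2.7529 bits, D_KL(Q||P) = 1.4082 bits. No — D_KL(P||Q) ≠ D_KL(Q||P) for this pair.

D_KL(P||Q) = Σ P(x) log₂(P(x)/Q(x))

Computing term by term:
  P(1)·log₂(P(1)/Q(1)) = 0.3334·log₂(0.3334/0.0125) = 1.57940
  P(2)·log₂(P(2)/Q(2)) = 0.3333·log₂(0.3333/0.9776) = -0.51742
  P(3)·log₂(P(3)/Q(3)) = 0.3333·log₂(0.3333/0.0099) = 1.69091

D_KL(P||Q) = 1.57940 - 0.51742 + 1.69091 = 2.75289 ≈ 2.7529 bits

D_KL(Q||P) = Σ Q(x) log₂(Q(x)/P(x))

Computing term by term:
  Q(1)·log₂(Q(1)/P(1)) = 0.0125·log₂(0.0125/0.3334) = -0.05922
  Q(2)·log₂(Q(2)/P(2)) = 0.9776·log₂(0.9776/0.3333) = 1.51765
  Q(3)·log₂(Q(3)/P(3)) = 0.0099·log₂(0.0099/0.3333) = -0.05023

D_KL(Q||P) = -0.05922 + 1.51765 - 0.05023 = 1.40820 ≈ 1.4082 bits

These are NOT equal (difference: 1.3447 bits). KL divergence is asymmetric: D_KL(P||Q) ≠ D_KL(Q||P) in general.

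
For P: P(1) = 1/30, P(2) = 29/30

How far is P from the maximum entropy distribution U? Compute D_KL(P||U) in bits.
0.7892 bits

U(i) = 1/2 for all i

D_KL(P||U) = Σ P(x) log₂(P(x) / (1/2))
           = Σ P(x) log₂(P(x)) + log₂(2)
           = log₂(2) - H(P)

H(P) = -Σ P(x) log₂(P(x)):
  -P(1)·log₂(P(1)) = -(1/30)·log₂(1/30) = 0.16356
  -P(2)·log₂(P(2)) = -(29/30)·log₂(29/30) = 0.04728
H(P) = 0.16356 + 0.04728 = 0.21084 bits

log₂(2) = 1.00000 bits

D_KL(P||U) = 1.00000 - 0.21084 = 0.78916 ≈ 0.7892 bits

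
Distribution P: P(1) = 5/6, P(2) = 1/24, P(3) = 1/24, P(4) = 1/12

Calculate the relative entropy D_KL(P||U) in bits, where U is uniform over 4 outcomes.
1.1000 bits

U(i) = 1/4 for all i

D_KL(P||U) = Σ P(x) log₂(P(x) / (1/4))
           = Σ P(x) log₂(P(x)) + log₂(4)
           = log₂(4) - H(P)

H(P) = -Σ P(x) log₂(P(x)):
  -P(1)·log₂(P(1)) = -(5/6)·log₂(5/6) = 0.21920
  -P(2)·log₂(P(2)) = -(1/24)·log₂(1/24) = 0.19104
  -P(3)·log₂(P(3)) = -(1/24)·log₂(1/24) = 0.19104
  -P(4)·log₂(P(4)) = -(1/12)·log₂(1/12) = 0.29875
H(P) = 0.21920 + 0.19104 + 0.19104 + 0.29875 = 0.90003 bits

log₂(4) = 2.00000 bits

D_KL(P||U) = 2.00000 - 0.90003 = 1.09997 ≈ 1.1000 bits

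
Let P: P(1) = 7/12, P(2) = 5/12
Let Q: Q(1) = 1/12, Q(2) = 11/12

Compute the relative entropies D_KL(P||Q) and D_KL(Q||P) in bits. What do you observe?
D_KL(P||Q) = 1.1637 bits, D_KL(Q||P) = 0.8088 bits. The two directions give different values (D_KL(P||Q) exceeds D_KL(Q||P) by 0.3549 bits): KL divergence is asymmetric.

D_KL(P||Q) = Σ P(x) log₂(P(x)/Q(x))

Computing term by term:
  P(1)·log₂(P(1)/Q(1)) = (7/12)·log₂((7/12)/(1/12)) = 1.63762
  P(2)·log₂(P(2)/Q(2)) = (5/12)·log₂((5/12)/(11/12)) = -0.47396

D_KL(P||Q) = 1.63762 - 0.47396 = 1.16366 ≈ 1.1637 bits

D_KL(Q||P) = Σ Q(x) log₂(Q(x)/P(x))

Computing term by term:
  Q(1)·log₂(Q(1)/P(1)) = (1/12)·log₂((1/12)/(7/12)) = -0.23395
  Q(2)·log₂(Q(2)/P(2)) = (11/12)·log₂((11/12)/(5/12)) = 1.04271

D_KL(Q||P) = -0.23395 + 1.04271 = 0.80876 ≈ 0.8088 bits

These are NOT equal (difference: 0.3549 bits). KL divergence is asymmetric: D_KL(P||Q) ≠ D_KL(Q||P) in general.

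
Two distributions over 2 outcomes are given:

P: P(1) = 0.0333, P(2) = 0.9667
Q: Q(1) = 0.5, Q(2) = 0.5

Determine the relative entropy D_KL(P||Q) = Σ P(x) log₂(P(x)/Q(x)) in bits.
0.7893 bits

D_KL(P||Q) = Σ P(x) log₂(P(x)/Q(x))

Computing term by term:
  P(1)·log₂(P(1)/Q(1)) = 0.0333·log₂(0.0333/0.5) = -0.13015
  P(2)·log₂(P(2)/Q(2)) = 0.9667·log₂(0.9667/0.5) = 0.91947

D_KL(P||Q) = -0.13015 + 0.91947 = 0.78932 ≈ 0.7893 bits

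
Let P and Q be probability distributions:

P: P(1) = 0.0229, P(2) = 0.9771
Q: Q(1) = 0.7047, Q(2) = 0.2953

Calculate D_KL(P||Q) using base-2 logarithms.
1.5736 bits

D_KL(P||Q) = Σ P(x) log₂(P(x)/Q(x))

Computing term by term:
  P(1)·log₂(P(1)/Q(1)) = 0.0229·log₂(0.0229/0.7047) = -0.11321
  P(2)·log₂(P(2)/Q(2)) = 0.9771·log₂(0.9771/0.2953) = 1.68679

D_KL(P||Q) = -0.11321 + 1.68679 = 1.57358 ≈ 1.5736 bits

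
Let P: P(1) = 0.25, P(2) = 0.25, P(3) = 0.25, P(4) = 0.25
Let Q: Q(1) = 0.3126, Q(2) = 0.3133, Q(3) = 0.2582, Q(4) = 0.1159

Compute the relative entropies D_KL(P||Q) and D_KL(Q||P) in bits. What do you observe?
D_KL(P||Q) = 0.1036 bits, D_KL(Q||P) = 0.0863 bits. The two directions give different values (D_KL(P||Q) exceeds D_KL(Q||P) by 0.0173 bits): KL divergence is asymmetric.

D_KL(P||Q) = Σ P(x) log₂(P(x)/Q(x))

Computing term by term:
  P(1)·log₂(P(1)/Q(1)) = 0.25·log₂(0.25/0.3126) = -0.08060
  P(2)·log₂(P(2)/Q(2)) = 0.25·log₂(0.25/0.3133) = -0.08140
  P(3)·log₂(P(3)/Q(3)) = 0.25·log₂(0.25/0.2582) = -0.01164
  P(4)·log₂(P(4)/Q(4)) = 0.25·log₂(0.25/0.1159) = 0.27726

D_KL(P||Q) = -0.08060 - 0.08140 - 0.01164 + 0.27726 = 0.10362 ≈ 0.1036 bits

D_KL(Q||P) = Σ Q(x) log₂(Q(x)/P(x))

Computing term by term:
  Q(1)·log₂(Q(1)/P(1)) = 0.3126·log₂(0.3126/0.25) = 0.10078
  Q(2)·log₂(Q(2)/P(2)) = 0.3133·log₂(0.3133/0.25) = 0.10202
  Q(3)·log₂(Q(3)/P(3)) = 0.2582·log₂(0.2582/0.25) = 0.01202
  Q(4)·log₂(Q(4)/P(4)) = 0.1159·log₂(0.1159/0.25) = -0.12854

D_KL(Q||P) = 0.10078 + 0.10202 + 0.01202 - 0.12854 = 0.08628 ≈ 0.0863 bits

These are NOT equal (difference: 0.0173 bits). KL divergence is asymmetric: D_KL(P||Q) ≠ D_KL(Q||P) in general.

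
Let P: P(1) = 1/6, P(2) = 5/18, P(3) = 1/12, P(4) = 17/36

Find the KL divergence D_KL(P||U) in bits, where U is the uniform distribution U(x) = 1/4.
0.2459 bits

U(i) = 1/4 for all i

D_KL(P||U) = Σ P(x) log₂(P(x) / (1/4))
           = Σ P(x) log₂(P(x)) + log₂(4)
           = log₂(4) - H(P)

H(P) = -Σ P(x) log₂(P(x)):
  -P(1)·log₂(P(1)) = -(1/6)·log₂(1/6) = 0.43083
  -P(2)·log₂(P(2)) = -(5/18)·log₂(5/18) = 0.51333
  -P(3)·log₂(P(3)) = -(1/12)·log₂(1/12) = 0.29875
  -P(4)·log₂(P(4)) = -(17/36)·log₂(17/36) = 0.51116
H(P) = 0.43083 + 0.51333 + 0.29875 + 0.51116 = 1.75407 bits

log₂(4) = 2.00000 bits

D_KL(P||U) = 2.00000 - 1.75407 = 0.24593 ≈ 0.2459 bits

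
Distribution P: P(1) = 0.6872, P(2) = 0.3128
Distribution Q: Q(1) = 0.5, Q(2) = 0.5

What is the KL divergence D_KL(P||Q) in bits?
0.1036 bits

D_KL(P||Q) = Σ P(x) log₂(P(x)/Q(x))

Computing term by term:
  P(1)·log₂(P(1)/Q(1)) = 0.6872·log₂(0.6872/0.5) = 0.31529
  P(2)·log₂(P(2)/Q(2)) = 0.3128·log₂(0.3128/0.5) = -0.21167

D_KL(P||Q) = 0.31529 - 0.21167 = 0.10362 ≈ 0.1036 bits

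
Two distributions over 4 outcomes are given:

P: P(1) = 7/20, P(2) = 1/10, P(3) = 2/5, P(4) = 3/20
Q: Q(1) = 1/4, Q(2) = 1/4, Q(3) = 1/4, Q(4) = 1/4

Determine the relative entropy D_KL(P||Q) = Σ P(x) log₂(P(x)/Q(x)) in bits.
0.1984 bits

D_KL(P||Q) = Σ P(x) log₂(P(x)/Q(x))

Computing term by term:
  P(1)·log₂(P(1)/Q(1)) = (7/20)·log₂((7/20)/(1/4)) = 0.16990
  P(2)·log₂(P(2)/Q(2)) = (1/10)·log₂((1/10)/(1/4)) = -0.13219
  P(3)·log₂(P(3)/Q(3)) = (2/5)·log₂((2/5)/(1/4)) = 0.27123
  P(4)·log₂(P(4)/Q(4)) = (3/20)·log₂((3/20)/(1/4)) = -0.11054

D_KL(P||Q) = 0.16990 - 0.13219 + 0.27123 - 0.11054 = 0.19840 ≈ 0.1984 bits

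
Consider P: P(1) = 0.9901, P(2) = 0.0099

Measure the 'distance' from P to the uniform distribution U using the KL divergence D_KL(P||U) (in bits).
0.9199 bits

U(i) = 1/2 for all i

D_KL(P||U) = Σ P(x) log₂(P(x) / (1/2))
           = Σ P(x) log₂(P(x)) + log₂(2)
           = log₂(2) - H(P)

H(P) = -Σ P(x) log₂(P(x)):
  -P(1)·log₂(P(1)) = -(0.9901)·log₂(0.9901) = 0.01421
  -P(2)·log₂(P(2)) = -(0.0099)·log₂(0.0099) = 0.06592
H(P) = 0.01421 + 0.06592 = 0.08013 bits

log₂(2) = 1.00000 bits

D_KL(P||U) = 1.00000 - 0.08013 = 0.91987 ≈ 0.9199 bits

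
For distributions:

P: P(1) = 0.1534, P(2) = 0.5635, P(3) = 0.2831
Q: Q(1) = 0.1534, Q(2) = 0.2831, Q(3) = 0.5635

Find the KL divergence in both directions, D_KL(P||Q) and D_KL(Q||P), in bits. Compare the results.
D_KL(P||Q) = 0.2785 bits, D_KL(Q||P) = 0.2785 bits. The two directions give exactly the same value for this pair.

D_KL(P||Q) = Σ P(x) log₂(P(x)/Q(x))

Computing term by term:
  P(1)·log₂(P(1)/Q(1)) = 0.1534·log₂(0.1534/0.1534) = 0.00000
  P(2)·log₂(P(2)/Q(2)) = 0.5635·log₂(0.5635/0.2831) = 0.55961
  P(3)·log₂(P(3)/Q(3)) = 0.2831·log₂(0.2831/0.5635) = -0.28115

D_KL(P||Q) = 0.00000 + 0.55961 - 0.28115 = 0.27846 ≈ 0.2785 bits

D_KL(Q||P) = Σ Q(x) log₂(Q(x)/P(x))

Computing term by term:
  Q(1)·log₂(Q(1)/P(1)) = 0.1534·log₂(0.1534/0.1534) = 0.00000
  Q(2)·log₂(Q(2)/P(2)) = 0.2831·log₂(0.2831/0.5635) = -0.28115
  Q(3)·log₂(Q(3)/P(3)) = 0.5635·log₂(0.5635/0.2831) = 0.55961

D_KL(Q||P) = 0.00000 - 0.28115 + 0.55961 = 0.27846 ≈ 0.2785 bits

These ARE equal here. Q is P with outcomes relabeled (Q(2) = P(3), Q(3) = P(2)) by a relabeling that is its own inverse, so the two sums contain exactly the same terms in a different order. This is a special case — KL divergence is not symmetric in general: D_KL(P||Q) ≠ D_KL(Q||P) for most P, Q.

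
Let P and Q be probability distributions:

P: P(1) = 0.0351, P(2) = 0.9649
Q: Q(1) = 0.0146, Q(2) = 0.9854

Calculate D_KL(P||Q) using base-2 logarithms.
0.0152 bits

D_KL(P||Q) = Σ P(x) log₂(P(x)/Q(x))

Computing term by term:
  P(1)·log₂(P(1)/Q(1)) = 0.0351·log₂(0.0351/0.0146) = 0.04442
  P(2)·log₂(P(2)/Q(2)) = 0.9649·log₂(0.9649/0.9854) = -0.02927

D_KL(P||Q) = 0.04442 - 0.02927 = 0.01515 ≈ 0.0152 bits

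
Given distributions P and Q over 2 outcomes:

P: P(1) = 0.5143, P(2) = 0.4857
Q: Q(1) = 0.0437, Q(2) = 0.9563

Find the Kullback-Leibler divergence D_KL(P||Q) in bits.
1.3546 bits

D_KL(P||Q) = Σ P(x) log₂(P(x)/Q(x))

Computing term by term:
  P(1)·log₂(P(1)/Q(1)) = 0.5143·log₂(0.5143/0.0437) = 1.82932
  P(2)·log₂(P(2)/Q(2)) = 0.4857·log₂(0.4857/0.9563) = -0.47472

D_KL(P||Q) = 1.82932 - 0.47472 = 1.35460 ≈ 1.3546 bits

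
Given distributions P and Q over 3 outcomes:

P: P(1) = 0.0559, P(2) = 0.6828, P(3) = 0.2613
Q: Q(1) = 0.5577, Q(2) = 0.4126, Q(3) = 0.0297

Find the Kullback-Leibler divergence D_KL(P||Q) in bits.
1.1304 bits

D_KL(P||Q) = Σ P(x) log₂(P(x)/Q(x))

Computing term by term:
  P(1)·log₂(P(1)/Q(1)) = 0.0559·log₂(0.0559/0.5577) = -0.18551
  P(2)·log₂(P(2)/Q(2)) = 0.6828·log₂(0.6828/0.4126) = 0.49620
  P(3)·log₂(P(3)/Q(3)) = 0.2613·log₂(0.2613/0.0297) = 0.81974

D_KL(P||Q) = -0.18551 + 0.49620 + 0.81974 = 1.13043 ≈ 1.1304 bits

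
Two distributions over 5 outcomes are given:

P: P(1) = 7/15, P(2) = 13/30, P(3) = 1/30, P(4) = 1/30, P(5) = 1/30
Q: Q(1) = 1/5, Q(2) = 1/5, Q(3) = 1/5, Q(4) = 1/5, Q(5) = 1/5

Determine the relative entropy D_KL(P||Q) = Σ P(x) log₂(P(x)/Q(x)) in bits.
0.7953 bits

D_KL(P||Q) = Σ P(x) log₂(P(x)/Q(x))

Computing term by term:
  P(1)·log₂(P(1)/Q(1)) = (7/15)·log₂((7/15)/(1/5)) = 0.57045
  P(2)·log₂(P(2)/Q(2)) = (13/30)·log₂((13/30)/(1/5)) = 0.48337
  P(3)·log₂(P(3)/Q(3)) = (1/30)·log₂((1/30)/(1/5)) = -0.08617
  P(4)·log₂(P(4)/Q(4)) = (1/30)·log₂((1/30)/(1/5)) = -0.08617
  P(5)·log₂(P(5)/Q(5)) = (1/30)·log₂((1/30)/(1/5)) = -0.08617

D_KL(P||Q) = 0.57045 + 0.48337 - 0.08617 - 0.08617 - 0.08617 = 0.79531 ≈ 0.7953 bits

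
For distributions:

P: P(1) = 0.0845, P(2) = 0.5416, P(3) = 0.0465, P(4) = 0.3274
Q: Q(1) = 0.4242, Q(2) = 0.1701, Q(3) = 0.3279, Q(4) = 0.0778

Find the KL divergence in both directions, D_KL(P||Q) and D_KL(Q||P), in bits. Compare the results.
D_KL(P||Q) = 1.2560 bits, D_KL(Q||P) = 1.4659 bits. D_KL(Q||P) is larger than D_KL(P||Q) by 0.2099 bits; the two directions differ.

D_KL(P||Q) = Σ P(x) log₂(P(x)/Q(x))

Computing term by term:
  P(1)·log₂(P(1)/Q(1)) = 0.0845·log₂(0.0845/0.4242) = -0.19669
  P(2)·log₂(P(2)/Q(2)) = 0.5416·log₂(0.5416/0.1701) = 0.90493
  P(3)·log₂(P(3)/Q(3)) = 0.0465·log₂(0.0465/0.3279) = -0.13103
  P(4)·log₂(P(4)/Q(4)) = 0.3274·log₂(0.3274/0.0778) = 0.67877

D_KL(P||Q) = -0.19669 + 0.90493 - 0.13103 + 0.67877 = 1.25598 ≈ 1.2560 bits

D_KL(Q||P) = Σ Q(x) log₂(Q(x)/P(x))

Computing term by term:
  Q(1)·log₂(Q(1)/P(1)) = 0.4242·log₂(0.4242/0.0845) = 0.98742
  Q(2)·log₂(Q(2)/P(2)) = 0.1701·log₂(0.1701/0.5416) = -0.28421
  Q(3)·log₂(Q(3)/P(3)) = 0.3279·log₂(0.3279/0.0465) = 0.92401
  Q(4)·log₂(Q(4)/P(4)) = 0.0778·log₂(0.0778/0.3274) = -0.16130

D_KL(Q||P) = 0.98742 - 0.28421 + 0.92401 - 0.16130 = 1.46592 ≈ 1.4659 bits

These are NOT equal (difference: 0.2099 bits). KL divergence is asymmetric: D_KL(P||Q) ≠ D_KL(Q||P) in general.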